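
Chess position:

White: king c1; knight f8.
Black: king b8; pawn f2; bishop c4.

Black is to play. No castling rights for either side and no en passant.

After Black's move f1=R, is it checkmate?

no

After f1=R: white king on c1; in check: yes, from the black rook on f1.
White has 3 legal replies: Kd2, Kc2, Kb2.
In check but a legal move exists → not checkmate.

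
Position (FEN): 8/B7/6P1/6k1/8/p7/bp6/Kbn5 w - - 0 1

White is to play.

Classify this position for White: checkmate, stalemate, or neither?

White to move; white king on a1.
In check: yes, from the black pawn on b2.
King squares — b1: attacked by Ba2; a2: attacked by Bb1; b2: attacked by Pa3.
Legal moves for White: none.
In check with no legal moves → checkmate.

checkmate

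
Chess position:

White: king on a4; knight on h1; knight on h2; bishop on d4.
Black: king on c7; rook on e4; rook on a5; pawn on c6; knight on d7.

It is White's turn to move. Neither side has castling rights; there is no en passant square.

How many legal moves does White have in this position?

White to move; king on a4.
In check: yes, from the black rook on a5.
Legal moves: Kxa5, Kb4, Kb3.
Count: 3.

3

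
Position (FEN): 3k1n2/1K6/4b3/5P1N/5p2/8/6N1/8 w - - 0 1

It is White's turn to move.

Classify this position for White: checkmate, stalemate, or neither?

White to move; white king on b7.
In check: no.
Legal moves for White: Kb8, Ka8, Ka7, Kc6, Kb6, Ka6, Ng7, Nf6, Nhxf4, Ng3, Nh4, Ngxf4, Ne3, Ne1, fxe6, f6.
White has 16 legal moves and is not in check → neither.

neither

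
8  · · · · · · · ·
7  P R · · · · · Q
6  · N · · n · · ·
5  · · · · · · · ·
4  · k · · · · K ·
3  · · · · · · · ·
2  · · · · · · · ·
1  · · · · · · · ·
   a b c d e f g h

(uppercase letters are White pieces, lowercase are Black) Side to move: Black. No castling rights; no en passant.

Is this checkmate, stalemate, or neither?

neither

Black to move; black king on b4.
In check: no.
Legal moves for Black: Nf8, Nd8, Ng7, Nc7, Ng5, Nc5, Nf4, Nd4, Kc5, Kb5, Ka5, Kc3, Kb3, Ka3.
Black has 14 legal moves and is not in check → neither.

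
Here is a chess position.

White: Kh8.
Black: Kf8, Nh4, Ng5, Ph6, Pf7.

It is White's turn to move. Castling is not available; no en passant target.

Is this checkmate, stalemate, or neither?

White to move; white king on h8.
In check: no.
King squares — g7: attacked by Kf8; h7: attacked by Ng5; g8: attacked by Kf8.
Legal moves for White: none.
Not in check and no legal moves → stalemate.

stalemate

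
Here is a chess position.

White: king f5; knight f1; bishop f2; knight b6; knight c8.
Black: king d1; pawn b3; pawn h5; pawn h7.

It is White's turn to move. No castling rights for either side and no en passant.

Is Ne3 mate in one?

no

After Ne3: black king on d1; in check: yes, from the white knight on e3.
Black has 3 legal replies: Ke2, Kd2, Kc1.
In check but a legal move exists → not checkmate.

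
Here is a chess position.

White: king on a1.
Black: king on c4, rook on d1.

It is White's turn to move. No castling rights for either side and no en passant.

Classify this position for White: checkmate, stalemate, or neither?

neither

White to move; white king on a1.
In check: yes, from the black rook on d1.
Legal moves for White: Kb2, Ka2.
White is in check but has 2 legal moves → neither.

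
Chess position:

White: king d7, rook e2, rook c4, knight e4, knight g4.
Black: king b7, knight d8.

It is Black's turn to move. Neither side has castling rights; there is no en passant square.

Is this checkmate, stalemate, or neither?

Black to move; black king on b7.
In check: no.
Legal moves for Black: Nf7, Ne6, Nc6, Kb8, Ka8, Ka7, Kb6, Ka6.
Black has 8 legal moves and is not in check → neither.

neither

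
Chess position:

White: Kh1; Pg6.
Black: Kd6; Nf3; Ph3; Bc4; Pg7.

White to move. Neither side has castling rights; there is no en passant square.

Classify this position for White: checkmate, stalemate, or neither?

White to move; white king on h1.
In check: no.
King squares — g1: attacked by Nf3; g2: attacked by Ph3; h2: attacked by Nf3.
Legal moves for White: none.
Not in check and no legal moves → stalemate.

stalemate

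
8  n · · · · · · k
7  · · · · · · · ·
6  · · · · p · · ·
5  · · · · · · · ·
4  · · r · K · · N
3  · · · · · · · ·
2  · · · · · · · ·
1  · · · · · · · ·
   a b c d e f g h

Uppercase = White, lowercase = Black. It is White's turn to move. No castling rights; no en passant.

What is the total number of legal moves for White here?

White to move; king on e4.
In check: yes, from the black rook on c4.
Legal moves: Ke5, Kf3, Ke3, Kd3.
Count: 4.

4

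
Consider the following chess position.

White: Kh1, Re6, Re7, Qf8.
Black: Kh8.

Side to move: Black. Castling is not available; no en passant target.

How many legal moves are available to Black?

0

Black to move; king on h8.
In check: yes, from the white queen on f8.
Legal moves: none.
Count: 0.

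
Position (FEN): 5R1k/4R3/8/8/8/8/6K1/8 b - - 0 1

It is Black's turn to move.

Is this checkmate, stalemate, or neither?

checkmate

Black to move; black king on h8.
In check: yes, from the white rook on f8.
King squares — g7: attacked by Re7; h7: attacked by Re7; g8: attacked by Rf8.
Legal moves for Black: none.
In check with no legal moves → checkmate.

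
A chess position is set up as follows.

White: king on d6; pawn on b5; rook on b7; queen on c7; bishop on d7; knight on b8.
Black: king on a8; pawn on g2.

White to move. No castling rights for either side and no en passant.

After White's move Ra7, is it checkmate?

After Ra7: black king on a8; in check: yes, from the white rook on a7.
King squares — a7: attacked by Qc7; b7: attacked by Ra7; b8: attacked by Qc7.
Black has no legal moves → checkmate.

yes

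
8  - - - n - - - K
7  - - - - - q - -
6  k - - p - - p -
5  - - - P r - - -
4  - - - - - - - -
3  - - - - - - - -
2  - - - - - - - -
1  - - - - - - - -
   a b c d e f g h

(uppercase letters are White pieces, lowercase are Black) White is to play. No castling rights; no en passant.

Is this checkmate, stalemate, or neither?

White to move; white king on h8.
In check: no.
King squares — g7: attacked by Qf7; h7: attacked by Qf7; g8: attacked by Qf7.
Legal moves for White: none.
Not in check and no legal moves → stalemate.

stalemate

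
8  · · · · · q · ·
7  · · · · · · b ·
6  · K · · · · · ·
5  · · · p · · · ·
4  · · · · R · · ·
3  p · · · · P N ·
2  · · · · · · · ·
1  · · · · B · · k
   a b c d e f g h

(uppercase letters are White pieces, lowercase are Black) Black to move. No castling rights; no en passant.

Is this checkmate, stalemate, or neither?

neither

Black to move; black king on h1.
In check: yes, from the white knight on g3.
King squares — g1: available; g2: available; h2: available.
Legal moves for Black: Kh2, Kg2, Kg1.
Black is in check but has 3 legal moves → neither.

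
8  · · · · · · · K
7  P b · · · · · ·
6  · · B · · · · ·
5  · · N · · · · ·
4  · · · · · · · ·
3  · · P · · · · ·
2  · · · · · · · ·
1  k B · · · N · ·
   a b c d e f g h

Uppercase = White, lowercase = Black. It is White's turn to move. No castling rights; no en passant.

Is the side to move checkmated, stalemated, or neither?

White to move; white king on h8.
In check: no.
Legal moves for White include: Kg8, Kh7, Kg7, Be8, Bd7, Bxb7, Bd5, Bb5, Bce4, Ba4, Bf3, Bg2, Bh1, Nd7, Nxb7, Ne6, Na6, Ne4, ... (list truncated; more exist).
White has legal moves and is not in check → neither.

neither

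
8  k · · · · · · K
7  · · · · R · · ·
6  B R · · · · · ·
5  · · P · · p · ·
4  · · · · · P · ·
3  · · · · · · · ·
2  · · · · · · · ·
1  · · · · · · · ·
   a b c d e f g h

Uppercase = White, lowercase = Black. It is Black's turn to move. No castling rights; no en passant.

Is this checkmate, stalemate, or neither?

Black to move; black king on a8.
In check: no.
King squares — a7: attacked by Re7; b7: attacked by Ba6; b8: attacked by Rb6.
Legal moves for Black: none.
Not in check and no legal moves → stalemate.

stalemate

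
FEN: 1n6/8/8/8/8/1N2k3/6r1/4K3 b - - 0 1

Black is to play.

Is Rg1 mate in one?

After Rg1: white king on e1; in check: yes, from the black rook on g1.
King squares — d1: attacked by Rg1; f1: attacked by Rg1; d2: attacked by Ke3; e2: attacked by Ke3; f2: attacked by Ke3.
White has no legal moves → checkmate.

yes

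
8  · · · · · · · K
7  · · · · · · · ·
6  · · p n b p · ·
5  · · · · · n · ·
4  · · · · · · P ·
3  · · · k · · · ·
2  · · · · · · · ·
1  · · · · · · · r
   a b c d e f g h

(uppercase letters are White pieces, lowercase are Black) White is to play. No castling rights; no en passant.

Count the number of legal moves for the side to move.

0

White to move; king on h8.
In check: yes, from the black rook on h1.
Legal moves: none.
Count: 0.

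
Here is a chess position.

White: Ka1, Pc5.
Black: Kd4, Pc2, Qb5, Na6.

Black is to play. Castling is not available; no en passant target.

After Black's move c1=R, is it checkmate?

After c1=R: white king on a1; in check: yes, from the black rook on c1.
White has 1 legal reply: Ka2.
In check but a legal move exists → not checkmate.

no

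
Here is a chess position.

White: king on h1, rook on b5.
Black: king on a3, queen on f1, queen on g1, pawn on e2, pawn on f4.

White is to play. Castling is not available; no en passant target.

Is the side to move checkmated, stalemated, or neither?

checkmate

White to move; white king on h1.
In check: yes, from the black queen on g1.
King squares — g1: attacked by Qf1; g2: attacked by Qf1; h2: attacked by Qg1.
Legal moves for White: none.
In check with no legal moves → checkmate.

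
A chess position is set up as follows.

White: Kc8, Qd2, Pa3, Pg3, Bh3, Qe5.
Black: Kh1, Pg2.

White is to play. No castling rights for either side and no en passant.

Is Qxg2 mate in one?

After Qxg2: black king on h1; in check: yes, from the white queen on g2.
King squares — g1: attacked by Qg2; g2: attacked by Bh3; h2: attacked by Qg2.
Black has no legal moves → checkmate.

yes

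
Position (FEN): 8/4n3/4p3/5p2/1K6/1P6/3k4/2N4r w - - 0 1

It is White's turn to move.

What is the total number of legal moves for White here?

White to move; king on b4.
In check: no.
Legal moves: Kc5, Kb5, Ka5, Kc4, Ka4, Ka3, Nd3, Ne2, Na2.
Count: 9.

9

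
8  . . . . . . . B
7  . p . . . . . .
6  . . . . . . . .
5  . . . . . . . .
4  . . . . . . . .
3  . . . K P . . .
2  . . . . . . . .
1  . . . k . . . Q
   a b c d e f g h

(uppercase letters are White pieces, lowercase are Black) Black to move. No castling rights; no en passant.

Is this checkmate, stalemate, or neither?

checkmate

Black to move; black king on d1.
In check: yes, from the white queen on h1.
King squares — c1: attacked by Qh1; e1: attacked by Qh1; c2: attacked by Kd3; d2: attacked by Kd3; e2: attacked by Kd3.
Legal moves for Black: none.
In check with no legal moves → checkmate.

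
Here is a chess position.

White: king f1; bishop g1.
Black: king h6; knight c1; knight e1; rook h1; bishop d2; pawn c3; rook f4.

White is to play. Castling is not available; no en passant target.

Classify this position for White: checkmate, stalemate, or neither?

checkmate

White to move; white king on f1.
In check: yes, from the black rook on f4.
King squares — e1: attacked by Bd2; g1: own bishop; e2: attacked by Nc1; f2: attacked by Rf4; g2: attacked by Ne1.
Legal moves for White: none.
In check with no legal moves → checkmate.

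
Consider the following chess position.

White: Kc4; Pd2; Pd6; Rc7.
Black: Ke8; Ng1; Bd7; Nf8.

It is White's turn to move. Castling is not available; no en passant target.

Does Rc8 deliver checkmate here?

no

After Rc8: black king on e8; in check: yes, from the white rook on c8.
Black has 2 legal replies: Kf7, Bxc8.
In check but a legal move exists → not checkmate.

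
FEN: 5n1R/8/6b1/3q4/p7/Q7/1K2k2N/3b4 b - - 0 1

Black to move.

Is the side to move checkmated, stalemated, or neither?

Black to move; black king on e2.
In check: no.
Legal moves for Black include: Nh7, Nd7, Ne6, Be8, Bh7, Bf7, Bh5, Bf5, Be4, Bd3, Bgc2, Bb1, Qg8, Qd8, Qa8, Qf7, Qd7, Qb7+, ... (list truncated; more exist).
Black has legal moves and is not in check → neither.

neither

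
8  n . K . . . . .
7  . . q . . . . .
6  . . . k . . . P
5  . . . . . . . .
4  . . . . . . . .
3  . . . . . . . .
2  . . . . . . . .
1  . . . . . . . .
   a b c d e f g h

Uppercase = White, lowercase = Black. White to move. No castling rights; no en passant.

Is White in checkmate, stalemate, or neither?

White to move; white king on c8.
In check: yes, from the black queen on c7.
King squares — b7: attacked by Qc7; c7: attacked by Kd6; d7: attacked by Kd6; b8: attacked by Qc7; d8: attacked by Qc7.
Legal moves for White: none.
In check with no legal moves → checkmate.

checkmate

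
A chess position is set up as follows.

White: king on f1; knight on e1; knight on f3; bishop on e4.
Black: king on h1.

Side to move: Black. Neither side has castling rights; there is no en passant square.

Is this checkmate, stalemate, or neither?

Black to move; black king on h1.
In check: no.
King squares — g1: attacked by Kf1; g2: attacked by Ne1; h2: attacked by Nf3.
Legal moves for Black: none.
Not in check and no legal moves → stalemate.

stalemate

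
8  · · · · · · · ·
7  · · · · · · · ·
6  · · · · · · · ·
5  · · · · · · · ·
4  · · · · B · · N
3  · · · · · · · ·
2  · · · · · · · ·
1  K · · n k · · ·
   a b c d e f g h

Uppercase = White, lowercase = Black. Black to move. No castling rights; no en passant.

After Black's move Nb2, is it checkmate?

After Nb2: white king on a1; in check: no.
White is not in check, so this cannot be checkmate.

no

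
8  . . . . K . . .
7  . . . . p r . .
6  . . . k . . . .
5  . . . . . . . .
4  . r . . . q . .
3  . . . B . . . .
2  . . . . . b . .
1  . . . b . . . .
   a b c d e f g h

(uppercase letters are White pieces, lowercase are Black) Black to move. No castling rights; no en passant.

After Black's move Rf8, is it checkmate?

After Rf8: white king on e8; in check: yes, from the black rook on f8.
King squares — d7: attacked by Kd6; e7: attacked by Kd6; f7: attacked by Qf4; d8: attacked by Rf8; f8: attacked by Qf4.
White has no legal moves → checkmate.

yes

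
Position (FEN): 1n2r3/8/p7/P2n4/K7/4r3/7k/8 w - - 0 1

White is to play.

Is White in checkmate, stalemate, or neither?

White to move; white king on a4.
In check: no.
King squares — a3: attacked by Re3; b3: attacked by Re3; b4: attacked by Nd5; a5: own pawn; b5: attacked by Pa6.
Legal moves for White: none.
Not in check and no legal moves → stalemate.

stalemate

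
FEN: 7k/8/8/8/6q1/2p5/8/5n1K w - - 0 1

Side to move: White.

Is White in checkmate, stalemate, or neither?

White to move; white king on h1.
In check: no.
King squares — g1: attacked by Qg4; g2: attacked by Qg4; h2: attacked by Nf1.
Legal moves for White: none.
Not in check and no legal moves → stalemate.

stalemate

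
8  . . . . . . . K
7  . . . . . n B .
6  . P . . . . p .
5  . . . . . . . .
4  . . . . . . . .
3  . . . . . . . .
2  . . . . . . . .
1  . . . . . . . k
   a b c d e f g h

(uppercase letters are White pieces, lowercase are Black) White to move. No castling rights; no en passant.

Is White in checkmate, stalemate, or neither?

White to move; white king on h8.
In check: yes, from the black knight on f7.
King squares — g7: own bishop; h7: available; g8: available.
Legal moves for White: Kg8, Kh7.
White is in check but has 2 legal moves → neither.

neither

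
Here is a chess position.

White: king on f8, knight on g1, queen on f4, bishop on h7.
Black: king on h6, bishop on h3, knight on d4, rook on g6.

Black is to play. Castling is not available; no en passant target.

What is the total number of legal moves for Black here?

Black to move; king on h6.
In check: yes, from the white queen on f4.
Legal moves: Kxh7, Kh5, Rg5.
Count: 3.

3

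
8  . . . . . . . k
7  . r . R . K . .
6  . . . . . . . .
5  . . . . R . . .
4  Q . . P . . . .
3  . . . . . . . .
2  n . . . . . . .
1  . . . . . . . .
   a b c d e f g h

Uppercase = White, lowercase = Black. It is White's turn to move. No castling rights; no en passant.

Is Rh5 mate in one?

yes

After Rh5: black king on h8; in check: yes, from the white rook on h5.
King squares — g7: attacked by Kf7; h7: attacked by Rh5; g8: attacked by Kf7.
Black has no legal moves → checkmate.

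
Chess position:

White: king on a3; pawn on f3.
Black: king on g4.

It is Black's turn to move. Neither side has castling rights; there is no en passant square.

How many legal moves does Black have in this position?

8

Black to move; king on g4.
In check: yes, from the white pawn on f3.
Legal moves: Kh5, Kg5, Kf5, Kh4, Kf4, Kh3, Kg3, Kxf3.
Count: 8.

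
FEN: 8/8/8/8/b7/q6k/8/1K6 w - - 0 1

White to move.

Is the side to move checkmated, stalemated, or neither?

stalemate

White to move; white king on b1.
In check: no.
King squares — a1: attacked by Qa3; c1: attacked by Qa3; a2: attacked by Qa3; b2: attacked by Qa3; c2: attacked by Ba4.
Legal moves for White: none.
Not in check and no legal moves → stalemate.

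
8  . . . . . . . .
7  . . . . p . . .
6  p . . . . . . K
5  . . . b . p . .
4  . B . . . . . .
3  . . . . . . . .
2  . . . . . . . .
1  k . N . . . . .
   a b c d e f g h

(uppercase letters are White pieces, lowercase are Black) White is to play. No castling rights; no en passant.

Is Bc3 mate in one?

no

After Bc3: black king on a1; in check: yes, from the white bishop on c3.
Black has 1 legal reply: Kb1.
In check but a legal move exists → not checkmate.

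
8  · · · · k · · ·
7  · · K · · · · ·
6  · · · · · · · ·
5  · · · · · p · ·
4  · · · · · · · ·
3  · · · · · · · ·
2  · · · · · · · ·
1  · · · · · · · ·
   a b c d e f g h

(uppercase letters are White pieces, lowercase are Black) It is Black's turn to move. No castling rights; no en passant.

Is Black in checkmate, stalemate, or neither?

Black to move; black king on e8.
In check: no.
Legal moves for Black: Kf8, Kf7, Ke7, f4.
Black has 4 legal moves and is not in check → neither.

neither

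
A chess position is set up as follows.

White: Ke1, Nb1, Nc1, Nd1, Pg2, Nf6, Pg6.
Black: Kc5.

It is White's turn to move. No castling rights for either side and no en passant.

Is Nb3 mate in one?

no

After Nb3: black king on c5; in check: yes, from the white knight on b3.
Black has 6 legal replies: Kd6, Kc6, Kb6, Kb5, Kc4, Kb4.
In check but a legal move exists → not checkmate.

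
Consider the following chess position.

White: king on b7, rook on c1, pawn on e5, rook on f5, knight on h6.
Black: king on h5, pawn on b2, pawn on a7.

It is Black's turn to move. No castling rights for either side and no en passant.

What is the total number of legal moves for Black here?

3

Black to move; king on h5.
In check: yes, from the white rook on f5.
Legal moves: Kxh6, Kg6, Kh4.
Count: 3.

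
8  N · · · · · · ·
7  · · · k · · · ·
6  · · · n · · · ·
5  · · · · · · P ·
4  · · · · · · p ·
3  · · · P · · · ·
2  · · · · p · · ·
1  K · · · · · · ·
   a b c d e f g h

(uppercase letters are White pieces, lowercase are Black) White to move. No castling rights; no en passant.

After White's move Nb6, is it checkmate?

After Nb6: black king on d7; in check: yes, from the white knight on b6.
Black has 6 legal replies: Ke8, Kd8, Ke7, Kc7, Ke6, Kc6.
In check but a legal move exists → not checkmate.

no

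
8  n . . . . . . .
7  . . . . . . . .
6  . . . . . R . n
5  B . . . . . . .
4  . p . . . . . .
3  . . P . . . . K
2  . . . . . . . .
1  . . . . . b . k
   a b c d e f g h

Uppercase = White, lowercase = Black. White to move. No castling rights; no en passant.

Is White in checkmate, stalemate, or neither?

White to move; white king on h3.
In check: yes, from the black bishop on f1.
King squares — g2: attacked by Bf1; h2: attacked by Kh1; g3: available; g4: attacked by Nh6; h4: available.
Legal moves for White: Kh4, Kg3, Rxf1#.
White is in check but has 3 legal moves → neither.

neither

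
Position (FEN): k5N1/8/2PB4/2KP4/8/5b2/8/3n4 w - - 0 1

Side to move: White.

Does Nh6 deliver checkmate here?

no

After Nh6: black king on a8; in check: no.
Black is not in check, so this cannot be checkmate.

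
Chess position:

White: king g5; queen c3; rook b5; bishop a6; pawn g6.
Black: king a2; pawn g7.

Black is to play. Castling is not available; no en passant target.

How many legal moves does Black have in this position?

Black to move; king on a2.
In check: no.
Legal moves: none.
Count: 0.

0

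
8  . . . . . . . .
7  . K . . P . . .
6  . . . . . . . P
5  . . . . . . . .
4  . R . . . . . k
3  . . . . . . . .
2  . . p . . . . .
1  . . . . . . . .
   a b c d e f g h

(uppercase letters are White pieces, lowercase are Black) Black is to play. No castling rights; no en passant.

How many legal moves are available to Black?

4

Black to move; king on h4.
In check: yes, from the white rook on b4.
Legal moves: Kh5, Kg5, Kh3, Kg3.
Count: 4.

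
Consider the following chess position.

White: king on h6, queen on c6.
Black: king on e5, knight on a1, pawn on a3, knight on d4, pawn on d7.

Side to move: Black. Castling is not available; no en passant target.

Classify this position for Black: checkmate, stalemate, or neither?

neither

Black to move; black king on e5.
In check: no.
Legal moves for Black: Kf5, Kf4, Ne6, Nxc6, Nf5+, Nb5, Nf3, Ndb3, Ne2, Ndc2, Nab3, Nac2, dxc6, d6, a2, d5.
Black has 16 legal moves and is not in check → neither.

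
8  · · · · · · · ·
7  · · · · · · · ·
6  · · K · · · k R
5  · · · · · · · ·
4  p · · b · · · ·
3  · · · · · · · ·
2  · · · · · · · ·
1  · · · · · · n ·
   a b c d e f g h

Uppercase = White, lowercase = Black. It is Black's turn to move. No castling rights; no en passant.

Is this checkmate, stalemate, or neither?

Black to move; black king on g6.
In check: yes, from the white rook on h6.
King squares — f5: available; g5: available; h5: attacked by Rh6; f6: attacked by Rh6; h6: available; f7: available; g7: available; h7: attacked by Rh6.
Legal moves for Black: Kg7, Kf7, Kxh6, Kg5, Kf5.
Black is in check but has 5 legal moves → neither.

neither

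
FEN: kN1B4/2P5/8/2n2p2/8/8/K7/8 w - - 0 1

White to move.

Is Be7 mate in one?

no

After Be7: black king on a8; in check: no.
Black is not in check, so this cannot be checkmate.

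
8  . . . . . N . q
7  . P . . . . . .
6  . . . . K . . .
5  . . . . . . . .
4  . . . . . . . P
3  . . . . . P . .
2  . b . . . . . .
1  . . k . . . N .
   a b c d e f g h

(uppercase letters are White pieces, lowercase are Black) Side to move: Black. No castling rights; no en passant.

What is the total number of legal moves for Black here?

22

Black to move; king on c1.
In check: no.
Legal moves: Qg8+, Qxf8, Qh7, Qg7, Qh6+, Qf6+, Qh5, Qe5+, Qxh4, Qd4, Qc3, Bg7, Bf6, Be5, Bd4, Bc3, Ba3, Ba1, Kd2, Kc2, Kd1, Kb1.
Count: 22.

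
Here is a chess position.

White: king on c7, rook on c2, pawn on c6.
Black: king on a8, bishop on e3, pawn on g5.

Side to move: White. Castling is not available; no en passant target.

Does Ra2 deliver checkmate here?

After Ra2: black king on a8; in check: yes, from the white rook on a2.
Black has 1 legal reply: Ba7.
In check but a legal move exists → not checkmate.

no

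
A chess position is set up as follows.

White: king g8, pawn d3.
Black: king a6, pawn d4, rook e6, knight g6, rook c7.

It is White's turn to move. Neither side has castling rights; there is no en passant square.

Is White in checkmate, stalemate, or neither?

stalemate

White to move; white king on g8.
In check: no.
King squares — f7: attacked by Rc7; g7: attacked by Rc7; h7: attacked by Rc7; f8: attacked by Ng6; h8: attacked by Ng6.
Legal moves for White: none.
Not in check and no legal moves → stalemate.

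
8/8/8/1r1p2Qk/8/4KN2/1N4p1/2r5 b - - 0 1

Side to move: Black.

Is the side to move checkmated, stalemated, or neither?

checkmate

Black to move; black king on h5.
In check: yes, from the white queen on g5.
King squares — g4: attacked by Qg5; h4: attacked by Nf3; g5: attacked by Nf3; g6: attacked by Qg5; h6: attacked by Qg5.
Legal moves for Black: none.
In check with no legal moves → checkmate.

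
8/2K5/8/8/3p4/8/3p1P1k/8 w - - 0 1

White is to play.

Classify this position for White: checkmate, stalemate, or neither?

White to move; white king on c7.
In check: no.
Legal moves for White: Kd8, Kc8, Kb8, Kd7, Kb7, Kd6, Kc6, Kb6, f3, f4.
White has 10 legal moves and is not in check → neither.

neither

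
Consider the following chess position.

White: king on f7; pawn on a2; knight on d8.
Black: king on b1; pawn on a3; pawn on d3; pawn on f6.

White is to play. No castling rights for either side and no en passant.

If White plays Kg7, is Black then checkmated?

no

After Kg7: black king on b1; in check: no.
Black is not in check, so this cannot be checkmate.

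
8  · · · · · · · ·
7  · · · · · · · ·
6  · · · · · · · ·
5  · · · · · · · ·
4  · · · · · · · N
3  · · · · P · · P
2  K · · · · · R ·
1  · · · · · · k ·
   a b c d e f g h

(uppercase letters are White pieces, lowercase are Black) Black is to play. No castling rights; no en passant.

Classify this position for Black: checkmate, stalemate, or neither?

neither

Black to move; black king on g1.
In check: yes, from the white rook on g2.
King squares — f1: available; h1: available; f2: attacked by Rg2; g2: attacked by Nh4; h2: attacked by Rg2.
Legal moves for Black: Kh1, Kf1.
Black is in check but has 2 legal moves → neither.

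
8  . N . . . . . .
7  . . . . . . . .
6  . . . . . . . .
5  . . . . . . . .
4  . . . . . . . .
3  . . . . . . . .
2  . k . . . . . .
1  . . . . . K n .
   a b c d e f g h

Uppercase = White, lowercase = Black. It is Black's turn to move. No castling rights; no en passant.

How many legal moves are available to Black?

Black to move; king on b2.
In check: no.
Legal moves: Kc3, Kb3, Ka3, Kc2, Ka2, Kc1, Kb1, Ka1, Nh3, Nf3, Ne2.
Count: 11.

11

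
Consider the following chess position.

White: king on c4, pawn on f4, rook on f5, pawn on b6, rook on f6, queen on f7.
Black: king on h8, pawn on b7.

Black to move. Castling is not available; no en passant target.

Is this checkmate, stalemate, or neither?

Black to move; black king on h8.
In check: no.
King squares — g7: attacked by Qf7; h7: attacked by Qf7; g8: attacked by Qf7.
Legal moves for Black: none.
Not in check and no legal moves → stalemate.

stalemate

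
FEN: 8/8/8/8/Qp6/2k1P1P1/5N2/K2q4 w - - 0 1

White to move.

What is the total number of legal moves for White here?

3

White to move; king on a1.
In check: yes, from the black queen on d1.
Legal moves: Ka2, Qxd1, Nxd1+.
Count: 3.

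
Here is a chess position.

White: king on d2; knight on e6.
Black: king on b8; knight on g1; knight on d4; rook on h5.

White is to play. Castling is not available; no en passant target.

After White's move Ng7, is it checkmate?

no

After Ng7: black king on b8; in check: no.
Black is not in check, so this cannot be checkmate.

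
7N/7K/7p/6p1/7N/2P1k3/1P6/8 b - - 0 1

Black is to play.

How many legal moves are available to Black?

9

Black to move; king on e3.
In check: no.
Legal moves: Kf4, Ke4, Kd3, Kf2, Ke2, Kd2, gxh4, h5, g4.
Count: 9.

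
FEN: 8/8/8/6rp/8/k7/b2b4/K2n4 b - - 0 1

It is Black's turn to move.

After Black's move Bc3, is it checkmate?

After Bc3: white king on a1; in check: yes, from the black bishop on c3.
King squares — b1: attacked by Ba2; a2: attacked by Ka3; b2: attacked by Nd1.
White has no legal moves → checkmate.

yes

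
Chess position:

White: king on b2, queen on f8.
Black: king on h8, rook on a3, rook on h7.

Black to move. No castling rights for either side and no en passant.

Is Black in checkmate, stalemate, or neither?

checkmate

Black to move; black king on h8.
In check: yes, from the white queen on f8.
King squares — g7: attacked by Qf8; h7: own rook; g8: attacked by Qf8.
Legal moves for Black: none.
In check with no legal moves → checkmate.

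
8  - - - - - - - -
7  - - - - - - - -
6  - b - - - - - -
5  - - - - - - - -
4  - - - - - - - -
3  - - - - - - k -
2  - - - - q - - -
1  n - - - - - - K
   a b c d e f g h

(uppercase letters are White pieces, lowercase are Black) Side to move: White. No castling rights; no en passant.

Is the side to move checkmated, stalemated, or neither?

stalemate

White to move; white king on h1.
In check: no.
King squares — g1: attacked by Bb6; g2: attacked by Qe2; h2: attacked by Qe2.
Legal moves for White: none.
Not in check and no legal moves → stalemate.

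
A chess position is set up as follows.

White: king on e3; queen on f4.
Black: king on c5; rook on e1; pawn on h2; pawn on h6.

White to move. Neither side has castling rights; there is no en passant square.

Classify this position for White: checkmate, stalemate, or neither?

White to move; white king on e3.
In check: yes, from the black rook on e1.
Legal moves for White: Kf3, Kd3, Kf2, Kd2.
White is in check but has 4 legal moves → neither.

neither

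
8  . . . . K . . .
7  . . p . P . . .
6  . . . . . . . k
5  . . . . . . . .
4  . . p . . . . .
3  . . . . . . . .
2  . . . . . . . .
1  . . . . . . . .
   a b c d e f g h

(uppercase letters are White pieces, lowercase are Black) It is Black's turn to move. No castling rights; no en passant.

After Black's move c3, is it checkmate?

no

After c3: white king on e8; in check: no.
White is not in check, so this cannot be checkmate.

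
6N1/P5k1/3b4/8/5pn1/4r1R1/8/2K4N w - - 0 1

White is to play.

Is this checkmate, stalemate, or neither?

neither

White to move; white king on c1.
In check: no.
Legal moves for White include: Ne7, Nh6, Nf6, Rxg4+, Rh3, Rf3, Rxe3, Rg2, Rg1, Nf2, Kd2, Kc2, Kb2, Kd1, Kb1, a8=Q, a8=R, a8=B, ... (list truncated; more exist).
White has legal moves and is not in check → neither.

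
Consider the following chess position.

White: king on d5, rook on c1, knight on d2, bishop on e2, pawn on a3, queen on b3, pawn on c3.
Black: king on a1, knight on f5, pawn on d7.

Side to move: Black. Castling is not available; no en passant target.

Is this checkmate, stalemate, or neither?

Black to move; black king on a1.
In check: yes, from the white rook on c1.
King squares — b1: attacked by Rc1; a2: attacked by Qb3; b2: attacked by Qb3.
Legal moves for Black: none.
In check with no legal moves → checkmate.

checkmate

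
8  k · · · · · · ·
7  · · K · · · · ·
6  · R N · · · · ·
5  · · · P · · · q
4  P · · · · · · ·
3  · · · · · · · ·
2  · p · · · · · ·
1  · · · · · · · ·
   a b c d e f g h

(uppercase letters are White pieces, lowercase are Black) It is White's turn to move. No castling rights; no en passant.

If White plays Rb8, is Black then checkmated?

yes

After Rb8: black king on a8; in check: yes, from the white rook on b8.
King squares — a7: attacked by Nc6; b7: attacked by Kc7; b8: attacked by Nc6.
Black has no legal moves → checkmate.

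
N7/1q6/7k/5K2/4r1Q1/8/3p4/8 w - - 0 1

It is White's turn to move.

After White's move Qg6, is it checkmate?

yes

After Qg6: black king on h6; in check: yes, from the white queen on g6.
King squares — g5: attacked by Kf5; h5: attacked by Qg6; g6: attacked by Kf5; g7: attacked by Qg6; h7: attacked by Qg6.
Black has no legal moves → checkmate.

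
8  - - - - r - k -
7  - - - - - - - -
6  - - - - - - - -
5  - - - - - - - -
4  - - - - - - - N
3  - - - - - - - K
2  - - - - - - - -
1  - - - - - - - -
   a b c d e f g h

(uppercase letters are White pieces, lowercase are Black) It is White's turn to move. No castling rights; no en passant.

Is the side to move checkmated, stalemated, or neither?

neither

White to move; white king on h3.
In check: no.
Legal moves for White: Ng6, Nf5, Nf3, Ng2, Kg4, Kg3, Kh2, Kg2.
White has 8 legal moves and is not in check → neither.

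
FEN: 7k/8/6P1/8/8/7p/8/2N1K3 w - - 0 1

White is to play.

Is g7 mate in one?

no

After g7: black king on h8; in check: yes, from the white pawn on g7.
Black has 3 legal replies: Kg8, Kh7, Kxg7.
In check but a legal move exists → not checkmate.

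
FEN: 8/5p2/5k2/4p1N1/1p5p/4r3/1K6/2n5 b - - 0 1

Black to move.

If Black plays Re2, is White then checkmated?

no

After Re2: white king on b2; in check: yes, from the black rook on e2.
White has 3 legal replies: Kxc1, Kb1, Ka1.
In check but a legal move exists → not checkmate.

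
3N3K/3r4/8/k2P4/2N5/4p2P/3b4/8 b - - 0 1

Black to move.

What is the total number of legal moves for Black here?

Black to move; king on a5.
In check: yes, from the white knight on c4.
Legal moves: Ka6, Kb5, Kb4, Ka4.
Count: 4.

4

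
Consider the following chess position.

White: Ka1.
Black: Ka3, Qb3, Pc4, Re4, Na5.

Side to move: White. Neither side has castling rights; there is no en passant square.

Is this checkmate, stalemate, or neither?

White to move; white king on a1.
In check: no.
King squares — b1: attacked by Qb3; a2: attacked by Ka3; b2: attacked by Ka3.
Legal moves for White: none.
Not in check and no legal moves → stalemate.

stalemate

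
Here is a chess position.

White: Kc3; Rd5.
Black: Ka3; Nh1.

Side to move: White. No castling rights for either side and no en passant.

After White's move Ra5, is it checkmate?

yes

After Ra5: black king on a3; in check: yes, from the white rook on a5.
King squares — a2: attacked by Ra5; b2: attacked by Kc3; b3: attacked by Kc3; a4: attacked by Ra5; b4: attacked by Kc3.
Black has no legal moves → checkmate.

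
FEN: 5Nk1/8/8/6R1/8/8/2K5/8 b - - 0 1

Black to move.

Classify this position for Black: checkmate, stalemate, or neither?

neither

Black to move; black king on g8.
In check: yes, from the white rook on g5.
Legal moves for Black: Kh8, Kxf8, Kf7.
Black is in check but has 3 legal moves → neither.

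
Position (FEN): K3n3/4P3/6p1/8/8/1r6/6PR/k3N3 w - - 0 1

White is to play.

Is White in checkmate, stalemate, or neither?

neither

White to move; white king on a8.
In check: no.
Legal moves for White: Ka7, Rh8, Rh7, Rh6, Rh5, Rh4, Rh3, Rh1, Nf3, Nd3, Nc2+, g3, g4.
White has 13 legal moves and is not in check → neither.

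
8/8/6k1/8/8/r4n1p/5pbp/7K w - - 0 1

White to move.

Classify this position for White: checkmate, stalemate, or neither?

White to move; white king on h1.
In check: yes, from the black bishop on g2.
King squares — g1: attacked by Pf2; g2: attacked by Ph3; h2: attacked by Nf3.
Legal moves for White: none.
In check with no legal moves → checkmate.

checkmate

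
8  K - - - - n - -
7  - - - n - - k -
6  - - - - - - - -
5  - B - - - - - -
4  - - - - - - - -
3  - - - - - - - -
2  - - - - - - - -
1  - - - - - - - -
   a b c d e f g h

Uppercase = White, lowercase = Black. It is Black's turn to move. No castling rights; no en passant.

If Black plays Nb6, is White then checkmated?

no

After Nb6: white king on a8; in check: yes, from the black knight on b6.
White has 3 legal replies: Kb8, Kb7, Ka7.
In check but a legal move exists → not checkmate.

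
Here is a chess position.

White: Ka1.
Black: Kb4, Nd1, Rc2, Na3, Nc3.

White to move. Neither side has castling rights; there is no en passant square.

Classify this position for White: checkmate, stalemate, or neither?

stalemate

White to move; white king on a1.
In check: no.
King squares — b1: attacked by Na3; a2: attacked by Rc2; b2: attacked by Nd1.
Legal moves for White: none.
Not in check and no legal moves → stalemate.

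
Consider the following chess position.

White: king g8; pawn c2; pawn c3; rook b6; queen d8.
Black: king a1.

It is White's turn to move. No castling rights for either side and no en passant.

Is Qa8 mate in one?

After Qa8: black king on a1; in check: yes, from the white queen on a8.
King squares — b1: attacked by Rb6; a2: attacked by Qa8; b2: attacked by Rb6.
Black has no legal moves → checkmate.

yes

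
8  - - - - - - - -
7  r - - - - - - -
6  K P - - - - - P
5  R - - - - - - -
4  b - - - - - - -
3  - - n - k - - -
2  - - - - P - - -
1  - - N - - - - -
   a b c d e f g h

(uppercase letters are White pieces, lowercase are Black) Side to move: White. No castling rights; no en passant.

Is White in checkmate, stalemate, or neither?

White to move; white king on a6.
In check: yes, from the black rook on a7.
Legal moves for White: Kxa7, bxa7.
White is in check but has 2 legal moves → neither.

neither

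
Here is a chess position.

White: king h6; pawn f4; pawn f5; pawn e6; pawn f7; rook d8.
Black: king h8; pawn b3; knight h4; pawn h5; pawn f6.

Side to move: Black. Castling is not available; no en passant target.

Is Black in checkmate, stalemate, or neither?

Black to move; black king on h8.
In check: yes, from the white rook on d8.
King squares — g7: attacked by Kh6; h7: attacked by Kh6; g8: attacked by Pf7.
Legal moves for Black: none.
In check with no legal moves → checkmate.

checkmate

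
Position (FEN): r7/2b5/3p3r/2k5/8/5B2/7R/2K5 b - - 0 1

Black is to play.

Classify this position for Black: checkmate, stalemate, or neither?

neither

Black to move; black king on c5.
In check: no.
Legal moves for Black include: Rah8, Rg8, Rf8, Re8, Rd8, Rc8, Rb8, Ra7, Ra6, Ra5, Ra4, Ra3, Ra2, Ra1+, Bd8, Bb8, Bb6, Ba5, ... (list truncated; more exist).
Black has legal moves and is not in check → neither.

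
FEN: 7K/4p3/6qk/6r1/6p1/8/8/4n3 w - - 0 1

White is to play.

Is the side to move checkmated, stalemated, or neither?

White to move; white king on h8.
In check: no.
King squares — g7: attacked by Qg6; h7: attacked by Qg6; g8: attacked by Qg6.
Legal moves for White: none.
Not in check and no legal moves → stalemate.

stalemate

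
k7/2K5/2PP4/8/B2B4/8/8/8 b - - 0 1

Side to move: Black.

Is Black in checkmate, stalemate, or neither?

Black to move; black king on a8.
In check: no.
King squares — a7: attacked by Bd4; b7: attacked by Pc6; b8: attacked by Kc7.
Legal moves for Black: none.
Not in check and no legal moves → stalemate.

stalemate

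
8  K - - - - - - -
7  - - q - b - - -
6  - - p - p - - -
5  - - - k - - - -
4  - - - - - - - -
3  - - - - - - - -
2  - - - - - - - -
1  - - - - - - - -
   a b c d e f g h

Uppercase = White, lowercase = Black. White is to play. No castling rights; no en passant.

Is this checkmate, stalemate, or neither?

stalemate

White to move; white king on a8.
In check: no.
King squares — a7: attacked by Qc7; b7: attacked by Qc7; b8: attacked by Qc7.
Legal moves for White: none.
Not in check and no legal moves → stalemate.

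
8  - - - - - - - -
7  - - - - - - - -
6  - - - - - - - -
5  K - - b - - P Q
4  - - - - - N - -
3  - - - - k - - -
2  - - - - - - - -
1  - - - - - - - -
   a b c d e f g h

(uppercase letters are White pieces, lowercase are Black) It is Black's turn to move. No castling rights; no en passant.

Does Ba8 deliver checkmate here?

no

After Ba8: white king on a5; in check: no.
White is not in check, so this cannot be checkmate.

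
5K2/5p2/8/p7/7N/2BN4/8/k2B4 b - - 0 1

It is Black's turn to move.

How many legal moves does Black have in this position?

2

Black to move; king on a1.
In check: yes, from the white bishop on c3.
Legal moves: Ka2, Kb1.
Count: 2.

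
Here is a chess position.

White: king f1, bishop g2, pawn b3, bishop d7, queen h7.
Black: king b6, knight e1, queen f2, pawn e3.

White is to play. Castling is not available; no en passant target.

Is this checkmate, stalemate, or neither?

checkmate

White to move; white king on f1.
In check: yes, from the black queen on f2.
King squares — e1: attacked by Qf2; g1: attacked by Qf2; e2: attacked by Qf2; f2: attacked by Pe3; g2: own bishop.
Legal moves for White: none.
In check with no legal moves → checkmate.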